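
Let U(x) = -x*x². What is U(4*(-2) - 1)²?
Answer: 531441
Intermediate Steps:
U(x) = -x³
U(4*(-2) - 1)² = (-(4*(-2) - 1)³)² = (-(-8 - 1)³)² = (-1*(-9)³)² = (-1*(-729))² = 729² = 531441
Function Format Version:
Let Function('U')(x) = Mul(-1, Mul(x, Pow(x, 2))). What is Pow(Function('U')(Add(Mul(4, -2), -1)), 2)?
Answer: 531441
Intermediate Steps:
Function('U')(x) = Mul(-1, Pow(x, 3))
Pow(Function('U')(Add(Mul(4, -2), -1)), 2) = Pow(Mul(-1, Pow(Add(Mul(4, -2), -1), 3)), 2) = Pow(Mul(-1, Pow(Add(-8, -1), 3)), 2) = Pow(Mul(-1, Pow(-9, 3)), 2) = Pow(Mul(-1, -729), 2) = Pow(729, 2) = 531441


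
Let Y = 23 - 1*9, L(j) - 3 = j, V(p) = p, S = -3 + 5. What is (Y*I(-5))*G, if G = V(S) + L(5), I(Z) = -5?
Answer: -700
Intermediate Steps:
S = 2
L(j) = 3 + j
Y = 14 (Y = 23 - 9 = 14)
G = 10 (G = 2 + (3 + 5) = 2 + 8 = 10)
(Y*I(-5))*G = (14*(-5))*10 = -70*10 = -700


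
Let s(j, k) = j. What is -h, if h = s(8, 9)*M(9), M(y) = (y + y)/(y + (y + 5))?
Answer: -144/23 ≈ -6.2609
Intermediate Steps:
M(y) = 2*y/(5 + 2*y) (M(y) = (2*y)/(y + (5 + y)) = (2*y)/(5 + 2*y) = 2*y/(5 + 2*y))
h = 144/23 (h = 8*(2*9/(5 + 2*9)) = 8*(2*9/(5 + 18)) = 8*(2*9/23) = 8*(2*9*(1/23)) = 8*(18/23) = 144/23 ≈ 6.2609)
-h = -1*144/23 = -144/23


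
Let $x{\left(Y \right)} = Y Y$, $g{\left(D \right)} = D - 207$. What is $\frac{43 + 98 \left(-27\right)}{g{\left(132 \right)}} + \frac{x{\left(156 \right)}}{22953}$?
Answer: $\frac{20523953}{573825} \approx 35.767$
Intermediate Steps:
$g{\left(D \right)} = -207 + D$
$x{\left(Y \right)} = Y^{2}$
$\frac{43 + 98 \left(-27\right)}{g{\left(132 \right)}} + \frac{x{\left(156 \right)}}{22953} = \frac{43 + 98 \left(-27\right)}{-207 + 132} + \frac{156^{2}}{22953} = \frac{43 - 2646}{-75} + 24336 \cdot \frac{1}{22953} = \left(-2603\right) \left(- \frac{1}{75}\right) + \frac{8112}{7651} = \frac{2603}{75} + \frac{8112}{7651} = \frac{20523953}{573825}$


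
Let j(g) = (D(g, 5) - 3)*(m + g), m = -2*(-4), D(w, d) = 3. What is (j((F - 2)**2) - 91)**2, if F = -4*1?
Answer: 8281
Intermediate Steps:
F = -4
m = 8
j(g) = 0 (j(g) = (3 - 3)*(8 + g) = 0*(8 + g) = 0)
(j((F - 2)**2) - 91)**2 = (0 - 91)**2 = (-91)**2 = 8281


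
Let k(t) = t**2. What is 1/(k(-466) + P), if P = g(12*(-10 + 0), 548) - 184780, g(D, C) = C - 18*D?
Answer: 1/35084 ≈ 2.8503e-5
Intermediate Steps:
P = -182072 (P = (548 - 216*(-10 + 0)) - 184780 = (548 - 216*(-10)) - 184780 = (548 - 18*(-120)) - 184780 = (548 + 2160) - 184780 = 2708 - 184780 = -182072)
1/(k(-466) + P) = 1/((-466)**2 - 182072) = 1/(217156 - 182072) = 1/35084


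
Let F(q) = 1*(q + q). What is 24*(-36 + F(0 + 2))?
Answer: -768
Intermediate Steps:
F(q) = 2*q (F(q) = 1*(2*q) = 2*q)
24*(-36 + F(0 + 2)) = 24*(-36 + 2*(0 + 2)) = 24*(-36 + 2*2) = 24*(-36 + 4) = 24*(-32) = -768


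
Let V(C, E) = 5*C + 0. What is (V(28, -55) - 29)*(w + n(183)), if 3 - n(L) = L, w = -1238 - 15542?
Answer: -1882560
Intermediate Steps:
w = -16780
V(C, E) = 5*C
n(L) = 3 - L
(V(28, -55) - 29)*(w + n(183)) = (5*28 - 29)*(-16780 + (3 - 1*183)) = (140 - 29)*(-16780 + (3 - 183)) = 111*(-16780 - 180) = 111*(-16960) = -1882560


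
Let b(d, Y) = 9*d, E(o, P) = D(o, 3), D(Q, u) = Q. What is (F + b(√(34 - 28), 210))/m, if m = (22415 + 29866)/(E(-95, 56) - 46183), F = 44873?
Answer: -230736966/5809 - 46278*√6/5809 ≈ -39740.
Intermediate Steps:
E(o, P) = o
m = -5809/5142 (m = (22415 + 29866)/(-95 - 46183) = 52281/(-46278) = 52281*(-1/46278) = -5809/5142 ≈ -1.1297)
(F + b(√(34 - 28), 210))/m = (44873 + 9*√(34 - 28))/(-5809/5142) = (44873 + 9*√6)*(-5142/5809) = -230736966/5809 - 46278*√6/5809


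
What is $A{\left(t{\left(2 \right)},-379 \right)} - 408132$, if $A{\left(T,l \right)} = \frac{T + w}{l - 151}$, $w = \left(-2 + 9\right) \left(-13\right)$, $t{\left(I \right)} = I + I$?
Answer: $- \frac{216309873}{530} \approx -4.0813 \cdot 10^{5}$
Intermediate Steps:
$t{\left(I \right)} = 2 I$
$w = -91$ ($w = 7 \left(-13\right) = -91$)
$A{\left(T,l \right)} = \frac{-91 + T}{-151 + l}$ ($A{\left(T,l \right)} = \frac{T - 91}{l - 151} = \frac{-91 + T}{-151 + l}$)
$A{\left(t{\left(2 \right)},-379 \right)} - 408132 = \frac{-91 + 2 \cdot 2}{-151 - 379} - 408132 = \frac{-91 + 4}{-530} - 408132 = \left(- \frac{1}{530}\right) \left(-87\right) - 408132 = \frac{87}{530} - 408132 = - \frac{216309873}{530}$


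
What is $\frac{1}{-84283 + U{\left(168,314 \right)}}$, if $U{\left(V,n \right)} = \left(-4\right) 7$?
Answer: $- \frac{1}{84311} \approx -1.1861 \cdot 10^{-5}$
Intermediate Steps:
$U{\left(V,n \right)} = -28$
$\frac{1}{-84283 + U{\left(168,314 \right)}} = \frac{1}{-84283 - 28} = \frac{1}{-84311} = - \frac{1}{84311}$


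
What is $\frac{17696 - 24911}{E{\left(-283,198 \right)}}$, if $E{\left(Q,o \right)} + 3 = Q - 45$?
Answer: $\frac{7215}{331} \approx 21.798$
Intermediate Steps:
$E{\left(Q,o \right)} = -48 + Q$ ($E{\left(Q,o \right)} = -3 + \left(Q - 45\right) = -3 + \left(-45 + Q\right) = -48 + Q$)
$\frac{17696 - 24911}{E{\left(-283,198 \right)}} = \frac{17696 - 24911}{-48 - 283} = \frac{17696 - 24911}{-331} = \left(-7215\right) \left(- \frac{1}{331}\right) = \frac{7215}{331}$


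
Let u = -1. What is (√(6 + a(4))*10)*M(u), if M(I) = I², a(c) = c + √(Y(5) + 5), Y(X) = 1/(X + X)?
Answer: √(1000 + 10*√510) ≈ 35.012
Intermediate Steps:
Y(X) = 1/(2*X)
a(c) = c + √510/10 (a(c) = c + √((½)/5 + 5) = c + √((½)*(⅕) + 5) = c + √(⅒ + 5) = c + √(51/10) = c + √510/10)
(√(6 + a(4))*10)*M(u) = (√(6 + (4 + √510/10))*10)*(-1)² = (√(10 + √510/10)*10)*1 = (10*√(10 + √510/10))*1 = 10*√(10 + √510/10)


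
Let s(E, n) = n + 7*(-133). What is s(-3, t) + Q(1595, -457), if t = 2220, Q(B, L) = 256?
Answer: 1545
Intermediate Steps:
s(E, n) = -931 + n (s(E, n) = n - 931 = -931 + n)
s(-3, t) + Q(1595, -457) = (-931 + 2220) + 256 = 1289 + 256 = 1545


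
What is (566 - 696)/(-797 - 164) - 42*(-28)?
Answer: 1130266/961 ≈ 1176.1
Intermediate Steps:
(566 - 696)/(-797 - 164) - 42*(-28) = -130/(-961) + 1176 = -1/961*(-130) + 1176 = 130/961 + 1176 = 1130266/961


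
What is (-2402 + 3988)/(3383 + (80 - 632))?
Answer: 1586/2831 ≈ 0.56023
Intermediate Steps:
(-2402 + 3988)/(3383 + (80 - 632)) = 1586/(3383 - 552) = 1586/2831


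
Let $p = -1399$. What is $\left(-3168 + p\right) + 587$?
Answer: $-3980$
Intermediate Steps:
$\left(-3168 + p\right) + 587 = \left(-3168 - 1399\right) + 587 = -4567 + 587 = -3980$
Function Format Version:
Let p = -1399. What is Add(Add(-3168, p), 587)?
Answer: -3980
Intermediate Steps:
Add(Add(-3168, p), 587) = Add(Add(-3168, -1399), 587) = Add(-4567, 587) = -3980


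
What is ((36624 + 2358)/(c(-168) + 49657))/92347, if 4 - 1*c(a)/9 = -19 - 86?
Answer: 19491/2338133693 ≈ 8.3361e-6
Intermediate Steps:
c(a) = 981 (c(a) = 36 - 9*(-19 - 86) = 36 - 9*(-105) = 36 + 945 = 981)
((36624 + 2358)/(c(-168) + 49657))/92347 = ((36624 + 2358)/(981 + 49657))/92347 = (38982/50638)*(1/92347) = (38982*(1/50638))*(1/92347) = (19491/25319)*(1/92347) = 19491/2338133693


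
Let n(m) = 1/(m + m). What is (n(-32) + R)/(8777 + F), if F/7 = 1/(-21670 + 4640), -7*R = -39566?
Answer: 21561827755/33481795872 ≈ 0.64399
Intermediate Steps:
R = 39566/7 (R = -1/7*(-39566) = 39566/7 ≈ 5652.3)
n(m) = 1/(2*m)
F = -7/17030 (F = 7/(-21670 + 4640) = 7/(-17030) = 7*(-1/17030) = -7/17030 ≈ -0.00041104)
(n(-32) + R)/(8777 + F) = ((1/2)/(-32) + 39566/7)/(8777 - 7/17030) = ((1/2)*(-1/32) + 39566/7)/(149472303/17030) = (-1/64 + 39566/7)*(17030/149472303) = (2532217/448)*(17030/149472303) = 21561827755/33481795872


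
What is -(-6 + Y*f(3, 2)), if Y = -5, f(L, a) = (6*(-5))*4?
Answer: -594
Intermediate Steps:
f(L, a) = -120 (f(L, a) = -30*4 = -120)
-(-6 + Y*f(3, 2)) = -(-6 - 5*(-120)) = -(-6 + 600) = -1*594 = -594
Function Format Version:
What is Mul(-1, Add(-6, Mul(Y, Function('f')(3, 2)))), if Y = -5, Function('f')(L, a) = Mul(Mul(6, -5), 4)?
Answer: -594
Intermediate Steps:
Function('f')(L, a) = -120 (Function('f')(L, a) = Mul(-30, 4) = -120)
Mul(-1, Add(-6, Mul(Y, Function('f')(3, 2)))) = Mul(-1, Add(-6, Mul(-5, -120))) = Mul(-1, Add(-6, 600)) = Mul(-1, 594) = -594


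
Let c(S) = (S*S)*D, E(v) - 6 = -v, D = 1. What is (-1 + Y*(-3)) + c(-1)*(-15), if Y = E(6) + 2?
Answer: -22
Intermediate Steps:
E(v) = 6 - v
c(S) = S² (c(S) = (S*S)*1 = S²*1 = S²)
Y = 2 (Y = (6 - 1*6) + 2 = (6 - 6) + 2 = 0 + 2 = 2)
(-1 + Y*(-3)) + c(-1)*(-15) = (-1 + 2*(-3)) + (-1)²*(-15) = (-1 - 6) + 1*(-15) = -7 - 15 = -22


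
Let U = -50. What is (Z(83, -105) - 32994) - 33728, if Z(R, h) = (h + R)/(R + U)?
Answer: -200168/3 ≈ -66723.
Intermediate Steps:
Z(R, h) = (R + h)/(-50 + R) (Z(R, h) = (h + R)/(R - 50) = (R + h)/(-50 + R))
(Z(83, -105) - 32994) - 33728 = ((83 - 105)/(-50 + 83) - 32994) - 33728 = (-22/33 - 32994) - 33728 = ((1/33)*(-22) - 32994) - 33728 = (-⅔ - 32994) - 33728 = -98984/3 - 33728 = -200168/3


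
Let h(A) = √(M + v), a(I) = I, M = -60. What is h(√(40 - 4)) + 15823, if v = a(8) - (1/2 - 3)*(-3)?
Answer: 15823 + I*√238/2 ≈ 15823.0 + 7.7136*I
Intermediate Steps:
v = ½ (v = 8 - (1/2 - 3)*(-3) = 8 - (½ - 3)*(-3) = 8 - (-5)*(-3)/2 = 8 - 1*15/2 = 8 - 15/2 = ½ ≈ 0.50000)
h(A) = I*√238/2 (h(A) = √(-60 + ½) = √(-119/2) = I*√238/2)
h(√(40 - 4)) + 15823 = I*√238/2 + 15823 = 15823 + I*√238/2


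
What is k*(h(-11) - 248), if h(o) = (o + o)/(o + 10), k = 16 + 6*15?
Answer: -23956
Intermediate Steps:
k = 106 (k = 16 + 90 = 106)
h(o) = 2*o/(10 + o) (h(o) = (2*o)/(10 + o) = 2*o/(10 + o))
k*(h(-11) - 248) = 106*(2*(-11)/(10 - 11) - 248) = 106*(2*(-11)/(-1) - 248) = 106*(2*(-11)*(-1) - 248) = 106*(22 - 248) = 106*(-226) = -23956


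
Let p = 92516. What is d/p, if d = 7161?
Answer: 7161/92516 ≈ 0.077403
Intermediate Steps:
d/p = 7161/92516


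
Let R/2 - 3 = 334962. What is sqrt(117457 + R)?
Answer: sqrt(787387) ≈ 887.35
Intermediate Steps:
R = 669930 (R = 6 + 2*334962 = 6 + 669924 = 669930)
sqrt(117457 + R) = sqrt(117457 + 669930) = sqrt(787387)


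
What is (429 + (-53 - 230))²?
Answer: 21316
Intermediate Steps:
(429 + (-53 - 230))² = (429 - 283)² = 146² = 21316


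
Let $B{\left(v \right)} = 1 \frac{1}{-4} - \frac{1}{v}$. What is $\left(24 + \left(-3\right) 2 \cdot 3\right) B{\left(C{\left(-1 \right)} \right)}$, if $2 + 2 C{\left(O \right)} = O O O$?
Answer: $\frac{5}{2} \approx 2.5$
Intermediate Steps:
$C{\left(O \right)} = -1 + \frac{O^{3}}{2}$ ($C{\left(O \right)} = -1 + \frac{O O O}{2} = -1 + \frac{O^{2} O}{2} = -1 + \frac{O^{3}}{2}$)
$B{\left(v \right)} = - \frac{1}{4} - \frac{1}{v}$ ($B{\left(v \right)} = 1 \left(- \frac{1}{4}\right) - \frac{1}{v} = - \frac{1}{4} - \frac{1}{v}$)
$\left(24 + \left(-3\right) 2 \cdot 3\right) B{\left(C{\left(-1 \right)} \right)} = \left(24 + \left(-3\right) 2 \cdot 3\right) \frac{-4 - \left(-1 + \frac{\left(-1\right)^{3}}{2}\right)}{4 \left(-1 + \frac{\left(-1\right)^{3}}{2}\right)} = \left(24 - 18\right) \frac{-4 - \left(-1 + \frac{1}{2} \left(-1\right)\right)}{4 \left(-1 + \frac{1}{2} \left(-1\right)\right)} = \left(24 - 18\right) \frac{-4 - \left(-1 - \frac{1}{2}\right)}{4 \left(-1 - \frac{1}{2}\right)} = 6 \frac{-4 - - \frac{3}{2}}{4 \left(- \frac{3}{2}\right)} = 6 \cdot \frac{1}{4} \left(- \frac{2}{3}\right) \left(-4 + \frac{3}{2}\right) = 6 \cdot \frac{1}{4} \left(- \frac{2}{3}\right) \left(- \frac{5}{2}\right) = 6 \cdot \frac{5}{12} = \frac{5}{2}$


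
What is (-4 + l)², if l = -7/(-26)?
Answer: 9409/676 ≈ 13.919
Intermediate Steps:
l = 7/26 (l = -7*(-1/26) = 7/26 ≈ 0.26923)
(-4 + l)² = (-4 + 7/26)² = (-97/26)² = 9409/676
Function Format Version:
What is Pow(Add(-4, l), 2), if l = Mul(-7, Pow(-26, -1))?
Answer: Rational(9409, 676) ≈ 13.919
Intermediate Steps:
l = Rational(7, 26) (l = Mul(-7, Rational(-1, 26)) = Rational(7, 26) ≈ 0.26923)
Pow(Add(-4, l), 2) = Pow(Add(-4, Rational(7, 26)), 2) = Pow(Rational(-97, 26), 2) = Rational(9409, 676)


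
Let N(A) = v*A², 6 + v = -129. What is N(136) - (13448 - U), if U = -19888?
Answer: -2530296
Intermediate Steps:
v = -135 (v = -6 - 129 = -135)
N(A) = -135*A²
N(136) - (13448 - U) = -135*136² - (13448 - 1*(-19888)) = -135*18496 - (13448 + 19888) = -2496960 - 1*33336 = -2496960 - 33336 = -2530296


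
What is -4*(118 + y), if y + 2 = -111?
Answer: -20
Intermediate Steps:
y = -113 (y = -2 - 111 = -113)
-4*(118 + y) = -4*(118 - 113) = -4*5 = -20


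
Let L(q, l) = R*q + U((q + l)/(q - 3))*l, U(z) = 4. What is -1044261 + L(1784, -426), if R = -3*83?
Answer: -1490181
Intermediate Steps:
R = -249
L(q, l) = -249*q + 4*l
-1044261 + L(1784, -426) = -1044261 + (-249*1784 + 4*(-426)) = -1044261 + (-444216 - 1704) = -1044261 - 445920 = -1490181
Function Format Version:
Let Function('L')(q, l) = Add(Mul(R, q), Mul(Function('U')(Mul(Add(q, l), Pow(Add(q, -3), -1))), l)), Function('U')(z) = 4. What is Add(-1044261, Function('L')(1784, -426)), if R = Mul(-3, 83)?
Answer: -1490181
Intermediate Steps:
R = -249
Function('L')(q, l) = Add(Mul(-249, q), Mul(4, l))
Add(-1044261, Function('L')(1784, -426)) = Add(-1044261, Add(Mul(-249, 1784), Mul(4, -426))) = Add(-1044261, Add(-444216, -1704)) = Add(-1044261, -445920) = -1490181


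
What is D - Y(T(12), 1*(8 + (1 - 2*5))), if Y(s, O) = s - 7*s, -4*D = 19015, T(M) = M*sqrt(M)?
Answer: -19015/4 + 144*sqrt(3) ≈ -4504.3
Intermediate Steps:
T(M) = M**(3/2)
D = -19015/4 (D = -1/4*19015 = -19015/4 ≈ -4753.8)
Y(s, O) = -6*s
D - Y(T(12), 1*(8 + (1 - 2*5))) = -19015/4 - (-6)*12**(3/2) = -19015/4 - (-6)*24*sqrt(3) = -19015/4 - (-144)*sqrt(3) = -19015/4 + 144*sqrt(3)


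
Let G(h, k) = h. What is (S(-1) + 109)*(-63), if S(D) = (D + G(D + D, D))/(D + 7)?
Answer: -13671/2 ≈ -6835.5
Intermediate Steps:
S(D) = 3*D/(7 + D) (S(D) = (D + (D + D))/(D + 7) = (D + 2*D)/(7 + D) = (3*D)/(7 + D) = 3*D/(7 + D))
(S(-1) + 109)*(-63) = (3*(-1)/(7 - 1) + 109)*(-63) = (3*(-1)/6 + 109)*(-63) = (3*(-1)*(⅙) + 109)*(-63) = (-½ + 109)*(-63) = (217/2)*(-63) = -13671/2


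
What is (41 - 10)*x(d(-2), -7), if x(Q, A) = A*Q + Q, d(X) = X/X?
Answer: -186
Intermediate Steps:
d(X) = 1
x(Q, A) = Q + A*Q
(41 - 10)*x(d(-2), -7) = (41 - 10)*(1*(1 - 7)) = 31*(1*(-6)) = 31*(-6) = -186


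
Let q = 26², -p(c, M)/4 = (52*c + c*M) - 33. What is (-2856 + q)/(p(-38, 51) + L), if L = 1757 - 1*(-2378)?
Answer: -2180/19923 ≈ -0.10942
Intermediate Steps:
p(c, M) = 132 - 208*c - 4*M*c (p(c, M) = -4*((52*c + c*M) - 33) = -4*((52*c + M*c) - 33) = -4*(-33 + 52*c + M*c) = 132 - 208*c - 4*M*c)
L = 4135 (L = 1757 + 2378 = 4135)
q = 676
(-2856 + q)/(p(-38, 51) + L) = (-2856 + 676)/((132 - 208*(-38) - 4*51*(-38)) + 4135) = -2180/((132 + 7904 + 7752) + 4135) = -2180/(15788 + 4135) = -2180/19923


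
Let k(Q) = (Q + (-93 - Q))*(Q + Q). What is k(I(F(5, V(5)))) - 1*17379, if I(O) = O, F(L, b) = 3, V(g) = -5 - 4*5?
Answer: -17937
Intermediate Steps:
V(g) = -25 (V(g) = -5 - 20 = -25)
k(Q) = -186*Q
k(I(F(5, V(5)))) - 1*17379 = -186*3 - 1*17379 = -558 - 17379 = -17937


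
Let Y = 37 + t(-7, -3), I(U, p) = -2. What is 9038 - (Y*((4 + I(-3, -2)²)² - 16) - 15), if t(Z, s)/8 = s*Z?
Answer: -787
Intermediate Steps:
t(Z, s) = 8*Z*s (t(Z, s) = 8*(s*Z) = 8*(Z*s) = 8*Z*s)
Y = 205 (Y = 37 + 8*(-7)*(-3) = 37 + 168 = 205)
9038 - (Y*((4 + I(-3, -2)²)² - 16) - 15) = 9038 - (205*((4 + (-2)²)² - 16) - 15) = 9038 - (205*((4 + 4)² - 16) - 15) = 9038 - (205*(8² - 16) - 15) = 9038 - (205*(64 - 16) - 15) = 9038 - (205*48 - 15) = 9038 - (9840 - 15) = 9038 - 1*9825 = 9038 - 9825 = -787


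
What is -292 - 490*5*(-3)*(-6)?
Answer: -44392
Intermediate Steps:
-292 - 490*5*(-3)*(-6) = -292 - (-7350)*(-6) = -292 - 490*90 = -292 - 44100 = -44392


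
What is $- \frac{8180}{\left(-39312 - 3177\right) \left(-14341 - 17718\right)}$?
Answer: $- \frac{8180}{1362154851} \approx -6.0052 \cdot 10^{-6}$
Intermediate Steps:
$- \frac{8180}{\left(-39312 - 3177\right) \left(-14341 - 17718\right)} = - \frac{8180}{\left(-42489\right) \left(-32059\right)} = - \frac{8180}{1362154851}$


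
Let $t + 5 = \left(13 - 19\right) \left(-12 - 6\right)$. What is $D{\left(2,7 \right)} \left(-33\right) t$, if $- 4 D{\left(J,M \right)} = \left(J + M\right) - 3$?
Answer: $\frac{10197}{2} \approx 5098.5$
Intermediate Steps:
$t = 103$ ($t = -5 + \left(13 - 19\right) \left(-12 - 6\right) = -5 - -108 = -5 + 108 = 103$)
$D{\left(J,M \right)} = \frac{3}{4} - \frac{J}{4} - \frac{M}{4}$ ($D{\left(J,M \right)} = - \frac{\left(J + M\right) - 3}{4} = - \frac{-3 + J + M}{4} = \frac{3}{4} - \frac{J}{4} - \frac{M}{4}$)
$D{\left(2,7 \right)} \left(-33\right) t = \left(\frac{3}{4} - \frac{1}{2} - \frac{7}{4}\right) \left(-33\right) 103 = \left(- \frac{3}{2}\right) \left(-33\right) 103 = \frac{99}{2} \cdot 103 = \frac{10197}{2}$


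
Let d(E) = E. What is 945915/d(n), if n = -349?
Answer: -945915/349 ≈ -2710.4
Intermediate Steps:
945915/d(n) = 945915/(-349) = 945915*(-1/349) = -945915/349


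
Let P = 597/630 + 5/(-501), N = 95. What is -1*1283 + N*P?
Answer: -2791395/2338 ≈ -1193.9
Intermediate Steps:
P = 10961/11690 (P = 597*(1/630) + 5*(-1/501) = 199/210 - 5/501 = 10961/11690 ≈ 0.93764)
-1*1283 + N*P = -1*1283 + 95*(10961/11690) = -1283 + 208259/2338 = -2791395/2338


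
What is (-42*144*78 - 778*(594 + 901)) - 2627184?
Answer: -4262038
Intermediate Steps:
(-42*144*78 - 778*(594 + 901)) - 2627184 = (-6048*78 - 778*1495) - 2627184 = (-471744 - 1163110) - 2627184 = -1634854 - 2627184 = -4262038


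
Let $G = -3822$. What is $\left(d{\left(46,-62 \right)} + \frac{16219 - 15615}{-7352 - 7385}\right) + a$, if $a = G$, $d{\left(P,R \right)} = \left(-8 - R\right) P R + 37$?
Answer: $- \frac{2325396045}{14737} \approx -1.5779 \cdot 10^{5}$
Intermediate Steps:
$d{\left(P,R \right)} = 37 + P R \left(-8 - R\right)$ ($d{\left(P,R \right)} = P \left(-8 - R\right) R + 37 = P R \left(-8 - R\right) + 37 = 37 + P R \left(-8 - R\right)$)
$a = -3822$
$\left(d{\left(46,-62 \right)} + \frac{16219 - 15615}{-7352 - 7385}\right) + a = \left(\left(37 - 46 \left(-62\right)^{2} - 368 \left(-62\right)\right) + \frac{16219 - 15615}{-7352 - 7385}\right) - 3822 = \left(\left(37 - 46 \cdot 3844 + 22816\right) + \frac{604}{-14737}\right) - 3822 = \left(\left(37 - 176824 + 22816\right) + 604 \left(- \frac{1}{14737}\right)\right) - 3822 = \left(-153971 - \frac{604}{14737}\right) - 3822 = - \frac{2269071231}{14737} - 3822 = - \frac{2325396045}{14737}$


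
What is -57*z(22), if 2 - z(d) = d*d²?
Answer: 606822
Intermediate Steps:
z(d) = 2 - d³ (z(d) = 2 - d*d² = 2 - d³)
-57*z(22) = -57*(2 - 1*22³) = -57*(2 - 1*10648) = -57*(2 - 10648) = -57*(-10646) = 606822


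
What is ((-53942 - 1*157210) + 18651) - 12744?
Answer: -205245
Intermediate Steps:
((-53942 - 1*157210) + 18651) - 12744 = ((-53942 - 157210) + 18651) - 12744 = (-211152 + 18651) - 12744 = -192501 - 12744 = -205245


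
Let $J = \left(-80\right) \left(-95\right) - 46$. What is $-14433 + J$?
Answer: $-6879$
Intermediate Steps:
$J = 7554$ ($J = 7600 - 46 = 7554$)
$-14433 + J = -14433 + 7554 = -6879$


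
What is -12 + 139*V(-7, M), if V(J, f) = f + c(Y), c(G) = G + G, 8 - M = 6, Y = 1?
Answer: 544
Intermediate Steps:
M = 2 (M = 8 - 1*6 = 8 - 6 = 2)
c(G) = 2*G
V(J, f) = 2 + f (V(J, f) = f + 2*1 = f + 2 = 2 + f)
-12 + 139*V(-7, M) = -12 + 139*(2 + 2) = -12 + 139*4 = -12 + 556 = 544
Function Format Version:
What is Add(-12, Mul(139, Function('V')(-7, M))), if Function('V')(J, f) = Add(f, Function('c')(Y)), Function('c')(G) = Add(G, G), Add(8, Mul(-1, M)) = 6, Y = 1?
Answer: 544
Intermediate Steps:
M = 2 (M = Add(8, Mul(-1, 6)) = Add(8, -6) = 2)
Function('c')(G) = Mul(2, G)
Function('V')(J, f) = Add(2, f) (Function('V')(J, f) = Add(f, Mul(2, 1)) = Add(f, 2) = Add(2, f))
Add(-12, Mul(139, Function('V')(-7, M))) = Add(-12, Mul(139, Add(2, 2))) = Add(-12, Mul(139, 4)) = Add(-12, 556) = 544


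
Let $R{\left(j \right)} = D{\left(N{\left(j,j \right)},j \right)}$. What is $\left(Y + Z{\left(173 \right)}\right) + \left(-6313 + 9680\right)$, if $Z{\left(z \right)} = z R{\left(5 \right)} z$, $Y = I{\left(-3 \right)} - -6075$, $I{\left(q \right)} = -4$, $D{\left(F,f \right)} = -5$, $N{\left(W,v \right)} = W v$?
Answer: $-140207$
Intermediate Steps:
$R{\left(j \right)} = -5$
$Y = 6071$ ($Y = -4 - -6075 = -4 + 6075 = 6071$)
$Z{\left(z \right)} = - 5 z^{2}$ ($Z{\left(z \right)} = z \left(-5\right) z = - 5 z z = - 5 z^{2}$)
$\left(Y + Z{\left(173 \right)}\right) + \left(-6313 + 9680\right) = \left(6071 - 5 \cdot 173^{2}\right) + \left(-6313 + 9680\right) = \left(6071 - 149645\right) + 3367 = -143574 + 3367 = -140207$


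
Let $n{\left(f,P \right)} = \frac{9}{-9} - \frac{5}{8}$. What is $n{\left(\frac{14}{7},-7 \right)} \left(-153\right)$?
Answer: $\frac{1989}{8} \approx 248.63$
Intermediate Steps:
$n{\left(f,P \right)} = - \frac{13}{8}$ ($n{\left(f,P \right)} = 9 \left(- \frac{1}{9}\right) - \frac{5}{8} = -1 - \frac{5}{8} = - \frac{13}{8}$)
$n{\left(\frac{14}{7},-7 \right)} \left(-153\right) = \left(- \frac{13}{8}\right) \left(-153\right) = \frac{1989}{8}$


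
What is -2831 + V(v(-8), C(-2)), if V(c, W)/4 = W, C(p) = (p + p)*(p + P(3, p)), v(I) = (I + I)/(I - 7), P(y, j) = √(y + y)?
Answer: -2799 - 16*√6 ≈ -2838.2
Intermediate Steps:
P(y, j) = √2*√y (P(y, j) = √(2*y) = √2*√y)
v(I) = 2*I/(-7 + I) (v(I) = (2*I)/(-7 + I) = 2*I/(-7 + I))
C(p) = 2*p*(p + √6) (C(p) = (p + p)*(p + √2*√3) = (2*p)*(p + √6) = 2*p*(p + √6))
V(c, W) = 4*W
-2831 + V(v(-8), C(-2)) = -2831 + 4*(2*(-2)*(-2 + √6)) = -2831 + 4*(8 - 4*√6) = -2831 + (32 - 16*√6) = -2799 - 16*√6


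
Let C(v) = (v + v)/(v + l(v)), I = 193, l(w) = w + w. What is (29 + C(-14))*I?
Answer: 17177/3 ≈ 5725.7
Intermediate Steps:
l(w) = 2*w
C(v) = ⅔ (C(v) = (v + v)/(v + 2*v) = (2*v)/((3*v)) = (2*v)*(1/(3*v)) = ⅔)
(29 + C(-14))*I = (29 + ⅔)*193 = (89/3)*193 = 17177/3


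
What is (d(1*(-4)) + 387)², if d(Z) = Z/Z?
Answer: 150544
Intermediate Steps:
d(Z) = 1
(d(1*(-4)) + 387)² = (1 + 387)² = 388² = 150544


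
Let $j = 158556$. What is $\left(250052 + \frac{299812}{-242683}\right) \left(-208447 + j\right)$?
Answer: $- \frac{3027539030602264}{242683} \approx -1.2475 \cdot 10^{10}$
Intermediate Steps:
$\left(250052 + \frac{299812}{-242683}\right) \left(-208447 + j\right) = \left(250052 + \frac{299812}{-242683}\right) \left(-208447 + 158556\right) = \left(250052 + 299812 \left(- \frac{1}{242683}\right)\right) \left(-49891\right) = \left(250052 - \frac{299812}{242683}\right) \left(-49891\right) = \frac{60683069704}{242683} \left(-49891\right) = - \frac{3027539030602264}{242683}$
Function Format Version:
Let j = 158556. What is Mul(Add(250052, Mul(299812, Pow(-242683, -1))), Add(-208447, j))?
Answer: Rational(-3027539030602264, 242683) ≈ -1.2475e+10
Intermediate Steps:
Mul(Add(250052, Mul(299812, Pow(-242683, -1))), Add(-208447, j)) = Mul(Add(250052, Mul(299812, Pow(-242683, -1))), Add(-208447, 158556)) = Mul(Add(250052, Mul(299812, Rational(-1, 242683))), -49891) = Mul(Add(250052, Rational(-299812, 242683)), -49891) = Mul(Rational(60683069704, 242683), -49891) = Rational(-3027539030602264, 242683)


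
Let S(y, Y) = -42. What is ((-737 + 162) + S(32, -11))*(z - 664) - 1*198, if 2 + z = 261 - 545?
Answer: 585952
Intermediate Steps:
z = -286 (z = -2 + (261 - 545) = -2 - 284 = -286)
((-737 + 162) + S(32, -11))*(z - 664) - 1*198 = ((-737 + 162) - 42)*(-286 - 664) - 1*198 = (-575 - 42)*(-950) - 198 = -617*(-950) - 198 = 586150 - 198 = 585952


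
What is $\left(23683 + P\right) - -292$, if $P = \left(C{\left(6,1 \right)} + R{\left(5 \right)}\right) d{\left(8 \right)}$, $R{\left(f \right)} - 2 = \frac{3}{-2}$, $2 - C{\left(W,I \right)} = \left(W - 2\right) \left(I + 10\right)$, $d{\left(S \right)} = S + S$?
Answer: $23311$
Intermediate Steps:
$d{\left(S \right)} = 2 S$
$C{\left(W,I \right)} = 2 - \left(-2 + W\right) \left(10 + I\right)$ ($C{\left(W,I \right)} = 2 - \left(W - 2\right) \left(I + 10\right) = 2 - \left(-2 + W\right) \left(10 + I\right)$)
$R{\left(f \right)} = \frac{1}{2}$ ($R{\left(f \right)} = 2 + \frac{3}{-2} = 2 + 3 \left(- \frac{1}{2}\right) = 2 - \frac{3}{2} = \frac{1}{2}$)
$P = -664$ ($P = \left(\left(22 - 60 + 2 \cdot 1 - 1 \cdot 6\right) + \frac{1}{2}\right) 2 \cdot 8 = \left(\left(22 - 60 + 2 - 6\right) + \frac{1}{2}\right) 16 = \left(-42 + \frac{1}{2}\right) 16 = \left(- \frac{83}{2}\right) 16 = -664$)
$\left(23683 + P\right) - -292 = \left(23683 - 664\right) - -292 = 23019 + 292 = 23311$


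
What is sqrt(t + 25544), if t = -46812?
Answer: 2*I*sqrt(5317) ≈ 145.84*I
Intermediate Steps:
sqrt(t + 25544) = sqrt(-46812 + 25544) = sqrt(-21268) = 2*I*sqrt(5317)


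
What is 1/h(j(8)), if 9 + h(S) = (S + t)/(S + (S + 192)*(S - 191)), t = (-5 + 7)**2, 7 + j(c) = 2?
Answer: -36657/329912 ≈ -0.11111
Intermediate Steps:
j(c) = -5 (j(c) = -7 + 2 = -5)
t = 4 (t = 2**2 = 4)
h(S) = -9 + (4 + S)/(S + (-191 + S)*(192 + S)) (h(S) = -9 + (S + 4)/(S + (S + 192)*(S - 191)) = -9 + (4 + S)/(S + (192 + S)*(-191 + S)) = -9 + (4 + S)/(S + (-191 + S)*(192 + S)))
1/h(j(8)) = 1/((330052 - 17*(-5) - 9*(-5)**2)/(-36672 + (-5)**2 + 2*(-5))) = 1/((330052 + 85 - 9*25)/(-36672 + 25 - 10)) = 1/((330052 + 85 - 225)/(-36657)) = 1/(-1/36657*329912) = 1/(-329912/36657) = -36657/329912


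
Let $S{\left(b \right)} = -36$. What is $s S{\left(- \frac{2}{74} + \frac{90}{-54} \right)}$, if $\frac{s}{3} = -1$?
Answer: $108$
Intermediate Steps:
$s = -3$ ($s = 3 \left(-1\right) = -3$)
$s S{\left(- \frac{2}{74} + \frac{90}{-54} \right)} = \left(-3\right) \left(-36\right) = 108$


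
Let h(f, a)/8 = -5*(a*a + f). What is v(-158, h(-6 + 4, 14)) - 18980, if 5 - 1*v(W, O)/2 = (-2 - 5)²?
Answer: -19068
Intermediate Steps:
h(f, a) = -40*f - 40*a² (h(f, a) = 8*(-5*(a*a + f)) = 8*(-5*(a² + f)) = 8*(-5*(f + a²)) = 8*(-5*f - 5*a²) = -40*f - 40*a²)
v(W, O) = -88 (v(W, O) = 10 - 2*(-2 - 5)² = 10 - 2*(-7)² = 10 - 2*49 = 10 - 98 = -88)
v(-158, h(-6 + 4, 14)) - 18980 = -88 - 18980 = -19068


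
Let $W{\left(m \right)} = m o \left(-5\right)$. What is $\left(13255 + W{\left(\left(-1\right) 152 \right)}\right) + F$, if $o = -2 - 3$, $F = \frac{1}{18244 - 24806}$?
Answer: $\frac{62043709}{6562} \approx 9455.0$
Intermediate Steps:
$F = - \frac{1}{6562}$ ($F = \frac{1}{-6562} = - \frac{1}{6562} \approx -0.00015239$)
$o = -5$ ($o = -2 - 3 = -5$)
$W{\left(m \right)} = 25 m$ ($W{\left(m \right)} = m \left(-5\right) \left(-5\right) = - 5 m \left(-5\right) = 25 m$)
$\left(13255 + W{\left(\left(-1\right) 152 \right)}\right) + F = \left(13255 + 25 \left(\left(-1\right) 152\right)\right) - \frac{1}{6562} = \left(13255 + 25 \left(-152\right)\right) - \frac{1}{6562} = \left(13255 - 3800\right) - \frac{1}{6562} = 9455 - \frac{1}{6562} = \frac{62043709}{6562}$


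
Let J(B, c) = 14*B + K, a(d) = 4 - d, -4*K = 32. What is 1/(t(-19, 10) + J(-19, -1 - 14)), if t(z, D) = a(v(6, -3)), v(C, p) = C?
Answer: -1/276 ≈ -0.0036232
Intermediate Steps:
K = -8 (K = -¼*32 = -8)
J(B, c) = -8 + 14*B (J(B, c) = 14*B - 8 = -8 + 14*B)
t(z, D) = -2 (t(z, D) = 4 - 1*6 = 4 - 6 = -2)
1/(t(-19, 10) + J(-19, -1 - 14)) = 1/(-2 + (-8 + 14*(-19))) = 1/(-2 + (-8 - 266)) = 1/(-2 - 274) = 1/(-276) = -1/276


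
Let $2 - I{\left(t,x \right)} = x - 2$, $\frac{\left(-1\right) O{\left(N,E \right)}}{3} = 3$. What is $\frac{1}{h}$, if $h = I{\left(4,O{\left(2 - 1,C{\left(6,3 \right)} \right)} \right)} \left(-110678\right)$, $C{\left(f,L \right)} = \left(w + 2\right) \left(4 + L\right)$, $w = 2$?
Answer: $- \frac{1}{1438814} \approx -6.9502 \cdot 10^{-7}$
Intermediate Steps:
$C{\left(f,L \right)} = 16 + 4 L$ ($C{\left(f,L \right)} = \left(2 + 2\right) \left(4 + L\right) = 4 \left(4 + L\right) = 16 + 4 L$)
$O{\left(N,E \right)} = -9$ ($O{\left(N,E \right)} = \left(-3\right) 3 = -9$)
$I{\left(t,x \right)} = 4 - x$ ($I{\left(t,x \right)} = 2 - \left(x - 2\right) = 2 - \left(-2 + x\right) = 4 - x$)
$h = -1438814$ ($h = \left(4 - -9\right) \left(-110678\right) = \left(4 + 9\right) \left(-110678\right) = 13 \left(-110678\right) = -1438814$)
$\frac{1}{h} = \frac{1}{-1438814} = - \frac{1}{1438814}$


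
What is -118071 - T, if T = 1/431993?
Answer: -51005845504/431993 ≈ -1.1807e+5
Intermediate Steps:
T = 1/431993 ≈ 2.3149e-6
-118071 - T = -118071 - 1*1/431993 = -118071 - 1/431993 = -51005845504/431993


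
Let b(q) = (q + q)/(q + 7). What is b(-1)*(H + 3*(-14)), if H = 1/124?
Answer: 5207/372 ≈ 13.997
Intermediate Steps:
b(q) = 2*q/(7 + q) (b(q) = (2*q)/(7 + q) = 2*q/(7 + q))
H = 1/124 ≈ 0.0080645
b(-1)*(H + 3*(-14)) = (2*(-1)/(7 - 1))*(1/124 + 3*(-14)) = (2*(-1)/6)*(1/124 - 42) = (2*(-1)*(1/6))*(-5207/124) = -1/3*(-5207/124) = 5207/372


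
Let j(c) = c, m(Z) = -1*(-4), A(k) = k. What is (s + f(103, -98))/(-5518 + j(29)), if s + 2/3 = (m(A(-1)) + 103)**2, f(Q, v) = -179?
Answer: -33808/16467 ≈ -2.0531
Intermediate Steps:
m(Z) = 4
s = 34345/3 (s = -2/3 + (4 + 103)**2 = -2/3 + 107**2 = -2/3 + 11449 = 34345/3 ≈ 11448.)
(s + f(103, -98))/(-5518 + j(29)) = (34345/3 - 179)/(-5518 + 29) = (33808/3)/(-5489) = (33808/3)*(-1/5489) = -33808/16467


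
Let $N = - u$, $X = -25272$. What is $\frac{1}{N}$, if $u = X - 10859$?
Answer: $\frac{1}{36131} \approx 2.7677 \cdot 10^{-5}$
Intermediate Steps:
$u = -36131$ ($u = -25272 - 10859 = -36131$)
$N = 36131$ ($N = \left(-1\right) \left(-36131\right) = 36131$)
$\frac{1}{N} = \frac{1}{36131}$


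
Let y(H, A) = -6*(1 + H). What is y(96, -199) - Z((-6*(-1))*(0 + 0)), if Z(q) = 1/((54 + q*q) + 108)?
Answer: -94285/162 ≈ -582.01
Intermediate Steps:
y(H, A) = -6 - 6*H
Z(q) = 1/(162 + q²) (Z(q) = 1/((54 + q²) + 108) = 1/(162 + q²))
y(96, -199) - Z((-6*(-1))*(0 + 0)) = (-6 - 6*96) - 1/(162 + ((-6*(-1))*(0 + 0))²) = (-6 - 576) - 1/(162 + (6*0)²) = -582 - 1/(162 + 0²) = -582 - 1/(162 + 0) = -582 - 1/162 = -94285/162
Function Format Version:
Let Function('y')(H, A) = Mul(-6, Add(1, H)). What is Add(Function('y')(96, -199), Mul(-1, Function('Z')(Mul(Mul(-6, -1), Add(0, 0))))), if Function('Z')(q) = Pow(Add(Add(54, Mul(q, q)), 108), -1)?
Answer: Rational(-94285, 162) ≈ -582.01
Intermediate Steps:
Function('y')(H, A) = Add(-6, Mul(-6, H))
Function('Z')(q) = Pow(Add(162, Pow(q, 2)), -1) (Function('Z')(q) = Pow(Add(Add(54, Pow(q, 2)), 108), -1) = Pow(Add(162, Pow(q, 2)), -1))
Add(Function('y')(96, -199), Mul(-1, Function('Z')(Mul(Mul(-6, -1), Add(0, 0))))) = Add(Add(-6, Mul(-6, 96)), Mul(-1, Pow(Add(162, Pow(Mul(Mul(-6, -1), Add(0, 0)), 2)), -1))) = Add(Add(-6, -576), Mul(-1, Pow(Add(162, Pow(Mul(6, 0), 2)), -1))) = Add(-582, Mul(-1, Pow(Add(162, Pow(0, 2)), -1))) = Add(-582, Mul(-1, Pow(Add(162, 0), -1))) = Add(-582, Mul(-1, Pow(162, -1))) = Add(-582, Mul(-1, Rational(1, 162))) = Add(-582, Rational(-1, 162)) = Rational(-94285, 162)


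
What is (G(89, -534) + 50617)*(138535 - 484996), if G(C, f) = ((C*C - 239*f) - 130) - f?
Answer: -64638535848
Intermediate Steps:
G(C, f) = -130 + C² - 240*f (G(C, f) = ((C² - 239*f) - 130) - f = (-130 + C² - 239*f) - f = -130 + C² - 240*f)
(G(89, -534) + 50617)*(138535 - 484996) = ((-130 + 89² - 240*(-534)) + 50617)*(138535 - 484996) = ((-130 + 7921 + 128160) + 50617)*(-346461) = (135951 + 50617)*(-346461) = 186568*(-346461) = -64638535848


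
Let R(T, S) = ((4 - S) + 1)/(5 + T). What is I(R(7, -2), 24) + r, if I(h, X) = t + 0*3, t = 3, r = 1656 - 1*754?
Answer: 905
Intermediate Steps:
r = 902 (r = 1656 - 754 = 902)
R(T, S) = (5 - S)/(5 + T)
I(h, X) = 3 (I(h, X) = 3 + 0*3 = 3 + 0 = 3)
I(R(7, -2), 24) + r = 3 + 902 = 905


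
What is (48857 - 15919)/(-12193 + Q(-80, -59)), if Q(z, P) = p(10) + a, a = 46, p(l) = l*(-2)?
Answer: -32938/12167 ≈ -2.7072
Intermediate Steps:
p(l) = -2*l
Q(z, P) = 26 (Q(z, P) = -2*10 + 46 = -20 + 46 = 26)
(48857 - 15919)/(-12193 + Q(-80, -59)) = (48857 - 15919)/(-12193 + 26) = 32938/(-12167) = 32938*(-1/12167) = -32938/12167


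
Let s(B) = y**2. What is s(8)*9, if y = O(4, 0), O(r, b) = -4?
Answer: 144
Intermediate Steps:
y = -4
s(B) = 16 (s(B) = (-4)**2 = 16)
s(8)*9 = 16*9 = 144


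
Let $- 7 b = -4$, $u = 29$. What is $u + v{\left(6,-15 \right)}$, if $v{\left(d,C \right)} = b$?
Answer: $\frac{207}{7} \approx 29.571$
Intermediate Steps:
$b = \frac{4}{7}$ ($b = \left(- \frac{1}{7}\right) \left(-4\right) = \frac{4}{7} \approx 0.57143$)
$v{\left(d,C \right)} = \frac{4}{7}$
$u + v{\left(6,-15 \right)} = 29 + \frac{4}{7} = \frac{207}{7}$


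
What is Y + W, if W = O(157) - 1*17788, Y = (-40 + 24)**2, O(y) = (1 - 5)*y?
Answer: -18160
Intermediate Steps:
O(y) = -4*y
Y = 256 (Y = (-16)**2 = 256)
W = -18416 (W = -4*157 - 1*17788 = -628 - 17788 = -18416)
Y + W = 256 - 18416 = -18160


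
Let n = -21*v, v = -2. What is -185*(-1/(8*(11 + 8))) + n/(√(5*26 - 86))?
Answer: 185/152 + 21*√11/11 ≈ 7.5488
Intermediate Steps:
n = 42 (n = -21*(-2) = 42)
-185*(-1/(8*(11 + 8))) + n/(√(5*26 - 86)) = -185*(-1/(8*(11 + 8))) + 42/(√(5*26 - 86)) = -185/(19*(-8)) + 42/(√(130 - 86)) = -185/(-152) + 42/(√44) = -185*(-1/152) + 42/((2*√11)) = 185/152 + 42*(√11/22) = 185/152 + 21*√11/11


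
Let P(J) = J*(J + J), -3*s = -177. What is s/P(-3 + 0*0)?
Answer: 59/18 ≈ 3.2778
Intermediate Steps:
s = 59 (s = -1/3*(-177) = 59)
P(J) = 2*J**2 (P(J) = J*(2*J) = 2*J**2)
s/P(-3 + 0*0) = 59/((2*(-3 + 0*0)**2)) = 59/((2*(-3 + 0)**2)) = 59/((2*(-3)**2)) = 59/((2*9)) = 59/18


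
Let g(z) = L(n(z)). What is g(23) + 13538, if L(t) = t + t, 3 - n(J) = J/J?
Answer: 13542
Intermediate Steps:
n(J) = 2 (n(J) = 3 - J/J = 3 - 1*1 = 3 - 1 = 2)
L(t) = 2*t
g(z) = 4 (g(z) = 2*2 = 4)
g(23) + 13538 = 4 + 13538 = 13542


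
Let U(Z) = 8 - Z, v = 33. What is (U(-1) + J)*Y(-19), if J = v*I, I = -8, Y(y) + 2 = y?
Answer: 5355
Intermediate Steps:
Y(y) = -2 + y
J = -264 (J = 33*(-8) = -264)
(U(-1) + J)*Y(-19) = ((8 - 1*(-1)) - 264)*(-2 - 19) = ((8 + 1) - 264)*(-21) = (9 - 264)*(-21) = -255*(-21) = 5355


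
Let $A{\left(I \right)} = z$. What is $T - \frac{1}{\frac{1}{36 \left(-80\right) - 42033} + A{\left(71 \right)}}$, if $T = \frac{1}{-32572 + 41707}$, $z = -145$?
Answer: $\frac{416792641}{59490646110} \approx 0.007006$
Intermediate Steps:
$A{\left(I \right)} = -145$
$T = \frac{1}{9135} \approx 0.00010947$
$T - \frac{1}{\frac{1}{36 \left(-80\right) - 42033} + A{\left(71 \right)}} = \frac{1}{9135} - \frac{1}{\frac{1}{36 \left(-80\right) - 42033} - 145} = \frac{1}{9135} - \frac{1}{\frac{1}{-2880 - 42033} - 145} = \frac{1}{9135} - \frac{1}{\frac{1}{-44913} - 145} = \frac{1}{9135} - \frac{1}{- \frac{1}{44913} - 145} = \frac{1}{9135} - \frac{1}{- \frac{6512386}{44913}} = \frac{1}{9135} - - \frac{44913}{6512386} = \frac{1}{9135} + \frac{44913}{6512386} = \frac{416792641}{59490646110}$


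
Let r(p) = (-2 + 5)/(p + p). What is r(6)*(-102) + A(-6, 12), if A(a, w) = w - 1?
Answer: -29/2 ≈ -14.500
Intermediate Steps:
r(p) = 3/(2*p) (r(p) = 3/((2*p)) = 3*(1/(2*p)) = 3/(2*p))
A(a, w) = -1 + w
r(6)*(-102) + A(-6, 12) = ((3/2)/6)*(-102) + (-1 + 12) = ((3/2)*(⅙))*(-102) + 11 = (¼)*(-102) + 11 = -51/2 + 11 = -29/2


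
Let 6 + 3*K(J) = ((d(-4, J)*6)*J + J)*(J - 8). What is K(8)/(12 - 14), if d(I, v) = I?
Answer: 1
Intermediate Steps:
K(J) = -2 - 23*J*(-8 + J)/3 (K(J) = -2 + (((-4*6)*J + J)*(J - 8))/3 = -2 + ((-24*J + J)*(-8 + J))/3 = -2 + ((-23*J)*(-8 + J))/3 = -2 + (-23*J*(-8 + J))/3 = -2 - 23*J*(-8 + J)/3)
K(8)/(12 - 14) = (-2 - 23/3*8² + (184/3)*8)/(12 - 14) = (-2 - 23/3*64 + 1472/3)/(-2) = (-2 - 1472/3 + 1472/3)*(-½) = -2*(-½) = 1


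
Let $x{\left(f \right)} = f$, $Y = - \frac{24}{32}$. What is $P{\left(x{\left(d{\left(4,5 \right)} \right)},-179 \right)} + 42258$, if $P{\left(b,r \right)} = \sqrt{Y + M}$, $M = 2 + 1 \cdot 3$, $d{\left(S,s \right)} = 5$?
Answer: $42258 + \frac{\sqrt{17}}{2} \approx 42260.0$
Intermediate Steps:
$Y = - \frac{3}{4}$ ($Y = \left(-24\right) \frac{1}{32} = - \frac{3}{4} \approx -0.75$)
$M = 5$ ($M = 2 + 3 = 5$)
$P{\left(b,r \right)} = \frac{\sqrt{17}}{2}$ ($P{\left(b,r \right)} = \sqrt{- \frac{3}{4} + 5} = \sqrt{\frac{17}{4}} = \frac{\sqrt{17}}{2}$)
$P{\left(x{\left(d{\left(4,5 \right)} \right)},-179 \right)} + 42258 = \frac{\sqrt{17}}{2} + 42258 = 42258 + \frac{\sqrt{17}}{2}$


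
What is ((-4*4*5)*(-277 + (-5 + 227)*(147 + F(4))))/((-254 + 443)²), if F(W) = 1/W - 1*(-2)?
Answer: -2628520/35721 ≈ -73.585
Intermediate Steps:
F(W) = 2 + 1/W (F(W) = 1/W + 2 = 2 + 1/W)
((-4*4*5)*(-277 + (-5 + 227)*(147 + F(4))))/((-254 + 443)²) = ((-4*4*5)*(-277 + (-5 + 227)*(147 + (2 + 1/4))))/((-254 + 443)²) = ((-16*5)*(-277 + 222*(147 + (2 + ¼))))/(189²) = -80*(-277 + 222*(147 + 9/4))/35721 = -80*(-277 + 222*(597/4))*(1/35721) = -80*(-277 + 66267/2)*(1/35721) = -80*65713/2*(1/35721) = -2628520*1/35721 = -2628520/35721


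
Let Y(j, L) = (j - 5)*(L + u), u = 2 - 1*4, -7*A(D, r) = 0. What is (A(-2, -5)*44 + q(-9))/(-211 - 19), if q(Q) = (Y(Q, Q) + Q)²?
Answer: -4205/46 ≈ -91.413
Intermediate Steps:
A(D, r) = 0 (A(D, r) = -⅐*0 = 0)
u = -2 (u = 2 - 4 = -2)
Y(j, L) = (-5 + j)*(-2 + L) (Y(j, L) = (j - 5)*(L - 2) = (-5 + j)*(-2 + L))
q(Q) = (10 + Q² - 6*Q)² (q(Q) = ((10 - 5*Q - 2*Q + Q*Q) + Q)² = ((10 - 5*Q - 2*Q + Q²) + Q)² = ((10 + Q² - 7*Q) + Q)² = (10 + Q² - 6*Q)²)
(A(-2, -5)*44 + q(-9))/(-211 - 19) = (0*44 + (10 + (-9)² - 6*(-9))²)/(-211 - 19) = (0 + (10 + 81 + 54)²)/(-230) = (0 + 145²)*(-1/230) = (0 + 21025)*(-1/230) = 21025*(-1/230) = -4205/46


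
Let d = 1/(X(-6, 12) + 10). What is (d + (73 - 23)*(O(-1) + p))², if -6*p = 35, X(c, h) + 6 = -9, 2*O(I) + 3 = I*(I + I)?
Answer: 22591009/225 ≈ 1.0040e+5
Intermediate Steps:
O(I) = -3/2 + I² (O(I) = -3/2 + (I*(I + I))/2 = -3/2 + (I*(2*I))/2 = -3/2 + (2*I²)/2 = -3/2 + I²)
X(c, h) = -15 (X(c, h) = -6 - 9 = -15)
p = -35/6 (p = -⅙*35 = -35/6 ≈ -5.8333)
d = -⅕ (d = 1/(-15 + 10) = 1/(-5) = -⅕ ≈ -0.20000)
(d + (73 - 23)*(O(-1) + p))² = (-⅕ + (73 - 23)*((-3/2 + (-1)²) - 35/6))² = (-⅕ + 50*((-3/2 + 1) - 35/6))² = (-⅕ + 50*(-½ - 35/6))² = (-⅕ + 50*(-19/3))² = (-⅕ - 950/3)² = (-4753/15)² = 22591009/225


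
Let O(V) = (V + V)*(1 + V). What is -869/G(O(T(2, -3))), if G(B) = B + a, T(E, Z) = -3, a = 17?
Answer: -869/29 ≈ -29.966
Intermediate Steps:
O(V) = 2*V*(1 + V) (O(V) = (2*V)*(1 + V) = 2*V*(1 + V))
G(B) = 17 + B (G(B) = B + 17 = 17 + B)
-869/G(O(T(2, -3))) = -869/(17 + 2*(-3)*(1 - 3)) = -869/(17 + 2*(-3)*(-2)) = -869/(17 + 12) = -869/29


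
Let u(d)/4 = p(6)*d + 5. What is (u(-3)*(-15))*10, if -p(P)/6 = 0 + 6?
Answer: -67800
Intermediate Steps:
p(P) = -36 (p(P) = -6*(0 + 6) = -6*6 = -36)
u(d) = 20 - 144*d (u(d) = 4*(-36*d + 5) = 4*(5 - 36*d) = 20 - 144*d)
(u(-3)*(-15))*10 = ((20 - 144*(-3))*(-15))*10 = ((20 + 432)*(-15))*10 = (452*(-15))*10 = -6780*10 = -67800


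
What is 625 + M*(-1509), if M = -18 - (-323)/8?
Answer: -265111/8 ≈ -33139.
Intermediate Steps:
M = 179/8 (M = -18 - (-323)/8 = -18 - 17*(-19/8) = -18 + 323/8 = 179/8 ≈ 22.375)
625 + M*(-1509) = 625 + (179/8)*(-1509) = 625 - 270111/8 = -265111/8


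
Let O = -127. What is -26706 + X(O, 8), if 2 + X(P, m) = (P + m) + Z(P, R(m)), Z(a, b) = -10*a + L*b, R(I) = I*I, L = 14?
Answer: -24661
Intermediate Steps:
R(I) = I²
Z(a, b) = -10*a + 14*b
X(P, m) = -2 + m - 9*P + 14*m² (X(P, m) = -2 + ((P + m) + (-10*P + 14*m²)) = -2 + (m - 9*P + 14*m²) = -2 + m - 9*P + 14*m²)
-26706 + X(O, 8) = -26706 + (-2 + 8 - 9*(-127) + 14*8²) = -26706 + (-2 + 8 + 1143 + 14*64) = -26706 + (-2 + 8 + 1143 + 896) = -26706 + 2045 = -24661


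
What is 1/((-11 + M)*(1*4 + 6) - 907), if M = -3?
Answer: -1/1047 ≈ -0.00095511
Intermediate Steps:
1/((-11 + M)*(1*4 + 6) - 907) = 1/((-11 - 3)*(1*4 + 6) - 907) = 1/(-14*(4 + 6) - 907) = 1/(-14*10 - 907) = 1/(-140 - 907) = 1/(-1047) = -1/1047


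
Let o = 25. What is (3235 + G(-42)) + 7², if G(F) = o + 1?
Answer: 3310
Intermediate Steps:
G(F) = 26 (G(F) = 25 + 1 = 26)
(3235 + G(-42)) + 7² = (3235 + 26) + 7² = 3261 + 49 = 3310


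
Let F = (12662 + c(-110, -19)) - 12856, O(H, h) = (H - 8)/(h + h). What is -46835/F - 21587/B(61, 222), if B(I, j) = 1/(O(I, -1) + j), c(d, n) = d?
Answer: -67521671/16 ≈ -4.2201e+6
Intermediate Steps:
O(H, h) = (-8 + H)/(2*h) (O(H, h) = (-8 + H)/((2*h)) = (-8 + H)*(1/(2*h)) = (-8 + H)/(2*h))
F = -304 (F = (12662 - 110) - 12856 = 12552 - 12856 = -304)
B(I, j) = 1/(4 + j - I/2) (B(I, j) = 1/((½)*(-8 + I)/(-1) + j) = 1/((½)*(-1)*(-8 + I) + j) = 1/((4 - I/2) + j) = 1/(4 + j - I/2))
-46835/F - 21587/B(61, 222) = -46835/(-304) - 21587/(2/(8 - 1*61 + 2*222)) = -46835*(-1/304) - 21587/(2/(8 - 61 + 444)) = 2465/16 - 21587/(2/391) = 2465/16 - 21587/(2*(1/391)) = 2465/16 - 21587/2/391 = 2465/16 - 21587*391/2 = 2465/16 - 8440517/2 = -67521671/16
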